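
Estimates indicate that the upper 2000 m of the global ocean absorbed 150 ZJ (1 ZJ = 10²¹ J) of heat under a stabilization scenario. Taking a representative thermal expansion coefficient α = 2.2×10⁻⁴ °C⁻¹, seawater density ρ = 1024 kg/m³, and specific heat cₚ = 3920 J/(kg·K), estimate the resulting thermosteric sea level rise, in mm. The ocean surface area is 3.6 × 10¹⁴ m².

Per unit area: Q = 150×10²¹ / (3.6×10¹⁴) ≈ 4.167×10⁸ J/m²
Δh = αQ/(ρcₚ) = 2.2×10⁻⁴ × 4.167×10⁸ / (1024 × 3920) ≈ 0.022838 m

23 mm of thermosteric rise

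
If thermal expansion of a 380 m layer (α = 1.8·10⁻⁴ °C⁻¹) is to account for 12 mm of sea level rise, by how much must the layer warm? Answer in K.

ΔT = Δh/(αH) = 0.012 / (1.8×10⁻⁴ × 380) ≈ 0.1754 K

about 0.175 K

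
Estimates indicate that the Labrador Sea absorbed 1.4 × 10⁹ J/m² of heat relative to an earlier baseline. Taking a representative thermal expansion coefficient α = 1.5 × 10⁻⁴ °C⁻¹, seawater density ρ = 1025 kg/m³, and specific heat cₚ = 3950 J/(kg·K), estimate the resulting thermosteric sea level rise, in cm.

Δh = αQ/(ρcₚ) = 1.5×10⁻⁴ × 1.4×10⁹ / (1025 × 3950) ≈ 0.051868 m

5.19 cm of thermosteric rise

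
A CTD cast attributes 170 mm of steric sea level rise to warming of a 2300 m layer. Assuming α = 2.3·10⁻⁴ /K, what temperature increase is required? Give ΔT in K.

0.321 K

ΔT = Δh/(αH) = 0.17 / (2.3×10⁻⁴ × 2300) ≈ 0.3214 K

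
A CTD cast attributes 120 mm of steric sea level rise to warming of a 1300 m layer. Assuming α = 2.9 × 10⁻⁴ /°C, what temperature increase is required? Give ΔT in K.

ΔT = Δh/(αH) = 0.12 / (2.9×10⁻⁴ × 1300) ≈ 0.3183 K

about 0.32 K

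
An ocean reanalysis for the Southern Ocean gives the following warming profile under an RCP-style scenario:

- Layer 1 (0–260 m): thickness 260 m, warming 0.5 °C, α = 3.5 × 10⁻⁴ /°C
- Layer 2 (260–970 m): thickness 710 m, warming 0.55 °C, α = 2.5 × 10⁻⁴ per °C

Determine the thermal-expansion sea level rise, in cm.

0–260 m: 260 × 3.5×10⁻⁴ × 0.5 = 0.04550 m
260–970 m: 0.55 × 2.5×10⁻⁴ × 710 = 0.097625 m
Δh = 0.04550 + 0.097625 = 0.143125 m

about 14 cm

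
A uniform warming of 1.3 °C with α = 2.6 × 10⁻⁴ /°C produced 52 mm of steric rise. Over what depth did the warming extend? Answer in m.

H = Δh/(αΔT) = 0.052 / (2.6×10⁻⁴ × 1.3) ≈ 153.8 m

H ≈ 150 m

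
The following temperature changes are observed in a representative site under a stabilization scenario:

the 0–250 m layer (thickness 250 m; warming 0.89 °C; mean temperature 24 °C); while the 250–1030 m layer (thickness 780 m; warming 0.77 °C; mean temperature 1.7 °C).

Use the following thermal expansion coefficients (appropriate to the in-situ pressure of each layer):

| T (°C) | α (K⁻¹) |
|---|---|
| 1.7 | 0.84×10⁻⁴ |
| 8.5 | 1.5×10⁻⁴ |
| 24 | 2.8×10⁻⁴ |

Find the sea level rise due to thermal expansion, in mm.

Layer 1 at 24 °C → α = 2.8×10⁻⁴ K⁻¹
Layer 2 at 1.7 °C → α = 0.84×10⁻⁴ K⁻¹
0–250 m: 0.89 × 2.8×10⁻⁴ × 250 = 0.06230 m
250–1030 m: 0.77 × 0.84×10⁻⁴ × 780 = 0.0504504 m
Δh = 0.06230 + 0.0504504 = 0.1127504 m

113 mm of thermosteric rise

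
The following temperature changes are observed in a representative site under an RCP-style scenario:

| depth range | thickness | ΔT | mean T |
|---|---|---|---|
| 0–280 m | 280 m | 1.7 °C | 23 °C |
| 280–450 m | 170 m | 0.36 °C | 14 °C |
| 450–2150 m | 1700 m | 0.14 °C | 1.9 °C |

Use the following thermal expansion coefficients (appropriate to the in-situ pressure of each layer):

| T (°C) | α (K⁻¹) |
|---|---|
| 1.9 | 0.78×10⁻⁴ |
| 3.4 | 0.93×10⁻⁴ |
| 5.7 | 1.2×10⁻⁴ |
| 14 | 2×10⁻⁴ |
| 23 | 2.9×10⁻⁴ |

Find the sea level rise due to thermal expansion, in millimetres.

Layer 1 at 23 °C → α = 2.9×10⁻⁴ K⁻¹
Layer 2 at 14 °C → α = 2×10⁻⁴ K⁻¹
Layer 3 at 1.9 °C → α = 0.78×10⁻⁴ K⁻¹
2.9×10⁻⁴ × 280 × 1.7 = 0.13804 m
280–450 m: 2×10⁻⁴ × 0.36 × 170 = 0.01224 m
0.14 × 0.78×10⁻⁴ × 1700 = 0.018564 m
Δh = 0.13804 + 0.01224 + 0.018564 = 0.168844 m

Δh ≈ 169 mm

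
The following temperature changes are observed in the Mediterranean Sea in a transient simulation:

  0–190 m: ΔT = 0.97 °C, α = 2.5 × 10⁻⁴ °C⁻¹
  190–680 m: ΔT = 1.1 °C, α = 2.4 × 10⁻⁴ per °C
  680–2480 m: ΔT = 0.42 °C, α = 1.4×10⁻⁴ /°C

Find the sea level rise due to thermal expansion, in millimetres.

281 mm

0–190 m: 190 × 2.5×10⁻⁴ × 0.97 = 0.046075 m
1.1 × 490 × 2.4×10⁻⁴ = 0.12936 m
1800 × 0.42 × 1.4×10⁻⁴ = 0.10584 m
Δh = 0.046075 + 0.12936 + 0.10584 = 0.281275 m ≈ 281 mm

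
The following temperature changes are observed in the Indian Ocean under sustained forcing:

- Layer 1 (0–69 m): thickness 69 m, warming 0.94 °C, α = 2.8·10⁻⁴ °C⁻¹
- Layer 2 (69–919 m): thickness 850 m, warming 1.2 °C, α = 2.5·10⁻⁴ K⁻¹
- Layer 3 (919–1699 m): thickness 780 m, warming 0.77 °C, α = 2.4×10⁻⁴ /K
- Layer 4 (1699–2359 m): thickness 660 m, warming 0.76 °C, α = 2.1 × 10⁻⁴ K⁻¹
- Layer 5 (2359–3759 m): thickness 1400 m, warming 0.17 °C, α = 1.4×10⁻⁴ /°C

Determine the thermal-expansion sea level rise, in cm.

about 56 cm

2.8×10⁻⁴ × 69 × 0.94 = 0.0181608 m
Layer 2: 2.5×10⁻⁴ × 850 × 1.2 = 0.25500 m
780 × 0.77 × 2.4×10⁻⁴ = 0.144144 m
Layer 4: 660 × 0.76 × 2.1×10⁻⁴ = 0.105336 m
2359–3759 m: 0.17 × 1400 × 1.4×10⁻⁴ = 0.03332 m
Δh = 0.0181608 + 0.25500 + 0.144144 + 0.105336 + 0.03332 = 0.5559608 m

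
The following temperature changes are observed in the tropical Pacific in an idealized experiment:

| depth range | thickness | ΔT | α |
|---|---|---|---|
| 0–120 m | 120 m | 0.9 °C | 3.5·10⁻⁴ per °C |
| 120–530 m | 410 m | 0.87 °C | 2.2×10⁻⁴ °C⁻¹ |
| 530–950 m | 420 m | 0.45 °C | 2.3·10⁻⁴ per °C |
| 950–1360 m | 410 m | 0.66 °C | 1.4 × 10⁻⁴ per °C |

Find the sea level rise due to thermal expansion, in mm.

198 mm of thermosteric rise

Layer 1: 120 × 0.9 × 3.5×10⁻⁴ = 0.03780 m
120–530 m: 2.2×10⁻⁴ × 0.87 × 410 = 0.078474 m
Layer 3: 2.3×10⁻⁴ × 0.45 × 420 = 0.04347 m
Layer 4: 410 × 1.4×10⁻⁴ × 0.66 = 0.037884 m
Δh = 0.03780 + 0.078474 + 0.04347 + 0.037884 = 0.197628 m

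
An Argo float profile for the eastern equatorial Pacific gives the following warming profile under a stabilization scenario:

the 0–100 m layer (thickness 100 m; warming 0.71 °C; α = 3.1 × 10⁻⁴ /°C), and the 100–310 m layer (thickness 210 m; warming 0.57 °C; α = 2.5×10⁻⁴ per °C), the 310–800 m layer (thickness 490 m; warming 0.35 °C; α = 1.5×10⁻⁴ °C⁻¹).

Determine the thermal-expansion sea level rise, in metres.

100 × 3.1×10⁻⁴ × 0.71 = 0.02201 m
100–310 m: 2.5×10⁻⁴ × 210 × 0.57 = 0.029925 m
490 × 0.35 × 1.5×10⁻⁴ = 0.025725 m
Δh = 0.02201 + 0.029925 + 0.025725 = 0.07766 m

about 0.0777 m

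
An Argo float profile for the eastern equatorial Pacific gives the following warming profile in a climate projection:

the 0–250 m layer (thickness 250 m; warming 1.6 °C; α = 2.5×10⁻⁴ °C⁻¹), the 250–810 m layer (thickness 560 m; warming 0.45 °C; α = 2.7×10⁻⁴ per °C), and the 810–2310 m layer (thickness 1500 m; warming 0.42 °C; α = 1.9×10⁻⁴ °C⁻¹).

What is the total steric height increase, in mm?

Layer 1: 2.5×10⁻⁴ × 250 × 1.6 = 0.10000 m
560 × 0.45 × 2.7×10⁻⁴ = 0.06804 m
Layer 3: 0.42 × 1.9×10⁻⁴ × 1500 = 0.11970 m
Δh = 0.10000 + 0.06804 + 0.11970 = 0.28774 m

about 288 mm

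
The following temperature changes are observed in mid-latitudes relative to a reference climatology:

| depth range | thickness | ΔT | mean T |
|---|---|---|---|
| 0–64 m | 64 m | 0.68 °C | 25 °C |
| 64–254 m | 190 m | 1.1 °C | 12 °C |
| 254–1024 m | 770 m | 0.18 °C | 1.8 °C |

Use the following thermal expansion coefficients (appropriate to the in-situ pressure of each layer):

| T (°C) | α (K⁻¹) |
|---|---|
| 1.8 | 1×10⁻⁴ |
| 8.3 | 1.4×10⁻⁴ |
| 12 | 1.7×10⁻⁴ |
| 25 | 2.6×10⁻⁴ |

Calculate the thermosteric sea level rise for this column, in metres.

Layer 1 at 25 °C → α = 2.6×10⁻⁴ K⁻¹
Layer 2 at 12 °C → α = 1.7×10⁻⁴ K⁻¹
Layer 3 at 1.8 °C → α = 1×10⁻⁴ K⁻¹
Layer 1: 0.68 × 2.6×10⁻⁴ × 64 = 0.0113152 m
1.1 × 1.7×10⁻⁴ × 190 = 0.03553 m
Layer 3: 0.18 × 770 × 1×10⁻⁴ = 0.01386 m
Δh = 0.0113152 + 0.03553 + 0.01386 = 0.0607052 m

about 0.061 m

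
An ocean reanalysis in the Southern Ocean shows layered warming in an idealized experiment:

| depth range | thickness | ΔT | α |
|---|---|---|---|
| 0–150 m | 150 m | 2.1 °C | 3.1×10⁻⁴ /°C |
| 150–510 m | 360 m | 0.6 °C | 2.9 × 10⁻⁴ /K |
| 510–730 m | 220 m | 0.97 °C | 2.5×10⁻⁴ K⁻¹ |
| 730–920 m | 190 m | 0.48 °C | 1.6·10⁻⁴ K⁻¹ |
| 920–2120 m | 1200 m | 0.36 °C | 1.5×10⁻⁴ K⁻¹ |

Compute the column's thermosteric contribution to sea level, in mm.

293 mm

Layer 1: 2.1 × 150 × 3.1×10⁻⁴ = 0.09765 m
0.6 × 2.9×10⁻⁴ × 360 = 0.06264 m
510–730 m: 220 × 0.97 × 2.5×10⁻⁴ = 0.05335 m
Layer 4: 190 × 1.6×10⁻⁴ × 0.48 = 0.014592 m
1.5×10⁻⁴ × 1200 × 0.36 = 0.06480 m
Δh = 0.09765 + 0.06264 + 0.05335 + 0.014592 + 0.06480 = 0.293032 m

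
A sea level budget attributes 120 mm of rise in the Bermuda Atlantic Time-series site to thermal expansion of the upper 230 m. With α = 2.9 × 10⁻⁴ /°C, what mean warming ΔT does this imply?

ΔT = Δh/(αH) = 0.12 / (2.9×10⁻⁴ × 230) ≈ 1.799 °C

about 1.80 °C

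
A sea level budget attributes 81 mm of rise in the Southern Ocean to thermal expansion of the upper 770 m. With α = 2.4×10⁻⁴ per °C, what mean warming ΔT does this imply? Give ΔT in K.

ΔT = Δh/(αH) = 0.081 / (2.4×10⁻⁴ × 770) ≈ 0.4383 K

about 0.44 K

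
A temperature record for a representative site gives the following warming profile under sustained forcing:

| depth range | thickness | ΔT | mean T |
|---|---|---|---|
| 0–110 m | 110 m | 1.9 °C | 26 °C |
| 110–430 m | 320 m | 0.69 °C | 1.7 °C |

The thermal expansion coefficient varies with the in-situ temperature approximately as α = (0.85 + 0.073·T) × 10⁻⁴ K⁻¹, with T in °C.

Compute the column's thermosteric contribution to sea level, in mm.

78.9 mm of thermosteric rise

Layer 1: α = (0.85 + 0.073×26)×10⁻⁴ = 2.748×10⁻⁴ K⁻¹
Layer 2: α = (0.85 + 0.073×1.7)×10⁻⁴ = 0.9741×10⁻⁴ K⁻¹
Layer 1: 2.748×10⁻⁴ × 1.9 × 110 = 0.0574332 m
110–430 m: 320 × 0.9741×10⁻⁴ × 0.69 = 0.021508128 m
Δh = 0.0574332 + 0.021508128 = 0.078941328 m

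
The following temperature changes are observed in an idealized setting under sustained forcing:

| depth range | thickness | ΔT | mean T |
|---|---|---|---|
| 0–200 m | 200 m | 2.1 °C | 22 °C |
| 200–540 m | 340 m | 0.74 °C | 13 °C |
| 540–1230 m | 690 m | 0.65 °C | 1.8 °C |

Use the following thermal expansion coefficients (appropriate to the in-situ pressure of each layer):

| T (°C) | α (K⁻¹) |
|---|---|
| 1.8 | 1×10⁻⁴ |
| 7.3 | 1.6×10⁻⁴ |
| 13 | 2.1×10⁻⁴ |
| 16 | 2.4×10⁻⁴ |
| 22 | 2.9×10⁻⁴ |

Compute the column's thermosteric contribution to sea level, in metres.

Δh = 0.22 m

Layer 1 at 22 °C → α = 2.9×10⁻⁴ K⁻¹
Layer 2 at 13 °C → α = 2.1×10⁻⁴ K⁻¹
Layer 3 at 1.8 °C → α = 1×10⁻⁴ K⁻¹
0–200 m: 2.9×10⁻⁴ × 2.1 × 200 = 0.12180 m
200–540 m: 0.74 × 2.1×10⁻⁴ × 340 = 0.052836 m
540–1230 m: 1×10⁻⁴ × 0.65 × 690 = 0.04485 m
Δh = 0.12180 + 0.052836 + 0.04485 = 0.219486 m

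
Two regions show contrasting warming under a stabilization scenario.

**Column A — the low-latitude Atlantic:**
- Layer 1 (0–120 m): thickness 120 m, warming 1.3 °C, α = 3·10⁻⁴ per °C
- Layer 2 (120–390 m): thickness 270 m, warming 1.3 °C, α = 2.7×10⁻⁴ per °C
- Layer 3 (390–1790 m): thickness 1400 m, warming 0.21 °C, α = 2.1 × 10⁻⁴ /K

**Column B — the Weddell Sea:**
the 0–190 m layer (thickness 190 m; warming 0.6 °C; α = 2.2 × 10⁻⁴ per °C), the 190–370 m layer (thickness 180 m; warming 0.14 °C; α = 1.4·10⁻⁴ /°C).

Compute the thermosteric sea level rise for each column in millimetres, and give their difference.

A: 200 mm; B: 29 mm; difference 170 mm

A 0–120 m: 1.3 × 120 × 3×10⁻⁴ = 0.04680 m
A Layer 2: 270 × 2.7×10⁻⁴ × 1.3 = 0.09477 m
A Layer 3: 0.21 × 2.1×10⁻⁴ × 1400 = 0.06174 m
A total: 0.20331 m
B 0–190 m: 2.2×10⁻⁴ × 0.6 × 190 = 0.02508 m
B 180 × 1.4×10⁻⁴ × 0.14 = 0.003528 m
B total: 0.028608 m
Difference: 0.20331 − 0.028608 = 0.174702 m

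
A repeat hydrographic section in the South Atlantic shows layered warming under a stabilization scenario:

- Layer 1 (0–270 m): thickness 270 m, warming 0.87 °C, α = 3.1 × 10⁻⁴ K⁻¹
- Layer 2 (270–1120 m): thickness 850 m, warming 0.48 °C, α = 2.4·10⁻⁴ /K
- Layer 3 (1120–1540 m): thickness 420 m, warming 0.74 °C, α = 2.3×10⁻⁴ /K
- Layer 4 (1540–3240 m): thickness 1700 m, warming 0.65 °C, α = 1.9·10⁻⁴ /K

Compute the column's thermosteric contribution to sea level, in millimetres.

3.1×10⁻⁴ × 270 × 0.87 = 0.072819 m
270–1120 m: 2.4×10⁻⁴ × 0.48 × 850 = 0.09792 m
420 × 2.3×10⁻⁴ × 0.74 = 0.071484 m
Layer 4: 1.9×10⁻⁴ × 0.65 × 1700 = 0.20995 m
Δh = 0.072819 + 0.09792 + 0.071484 + 0.20995 = 0.452173 m ≈ 450 mm

about 450 mm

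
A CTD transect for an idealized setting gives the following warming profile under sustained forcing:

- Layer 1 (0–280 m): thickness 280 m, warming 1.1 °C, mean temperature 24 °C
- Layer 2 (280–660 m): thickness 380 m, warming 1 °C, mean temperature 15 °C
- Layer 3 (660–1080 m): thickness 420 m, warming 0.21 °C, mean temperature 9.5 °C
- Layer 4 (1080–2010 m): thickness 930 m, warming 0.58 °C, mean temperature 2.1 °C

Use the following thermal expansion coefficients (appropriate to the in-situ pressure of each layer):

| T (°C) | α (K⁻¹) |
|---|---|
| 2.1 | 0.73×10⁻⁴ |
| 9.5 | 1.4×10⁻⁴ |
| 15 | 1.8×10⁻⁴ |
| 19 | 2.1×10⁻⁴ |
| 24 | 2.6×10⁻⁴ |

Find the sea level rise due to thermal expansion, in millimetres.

Layer 1 at 24 °C → α = 2.6×10⁻⁴ K⁻¹
Layer 2 at 15 °C → α = 1.8×10⁻⁴ K⁻¹
Layer 3 at 9.5 °C → α = 1.4×10⁻⁴ K⁻¹
Layer 4 at 2.1 °C → α = 0.73×10⁻⁴ K⁻¹
0–280 m: 2.6×10⁻⁴ × 280 × 1.1 = 0.08008 m
1 × 380 × 1.8×10⁻⁴ = 0.06840 m
420 × 1.4×10⁻⁴ × 0.21 = 0.012348 m
Layer 4: 930 × 0.73×10⁻⁴ × 0.58 = 0.0393762 m
Δh = 0.08008 + 0.06840 + 0.012348 + 0.0393762 = 0.2002042 m

about 200 mm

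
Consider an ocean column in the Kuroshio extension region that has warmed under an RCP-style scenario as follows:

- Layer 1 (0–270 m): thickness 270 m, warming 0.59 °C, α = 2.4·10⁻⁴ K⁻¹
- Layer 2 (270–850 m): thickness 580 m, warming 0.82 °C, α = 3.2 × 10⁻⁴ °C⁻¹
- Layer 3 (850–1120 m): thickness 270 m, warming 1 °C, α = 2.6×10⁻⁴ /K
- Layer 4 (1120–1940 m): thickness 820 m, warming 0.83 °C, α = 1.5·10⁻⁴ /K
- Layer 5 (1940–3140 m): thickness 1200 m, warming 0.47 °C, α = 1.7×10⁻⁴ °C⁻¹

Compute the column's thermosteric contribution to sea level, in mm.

about 460 mm

0–270 m: 2.4×10⁻⁴ × 0.59 × 270 = 0.038232 m
3.2×10⁻⁴ × 0.82 × 580 = 0.152192 m
850–1120 m: 1 × 2.6×10⁻⁴ × 270 = 0.07020 m
820 × 0.83 × 1.5×10⁻⁴ = 0.10209 m
1940–3140 m: 1.7×10⁻⁴ × 1200 × 0.47 = 0.09588 m
Δh = 0.038232 + 0.152192 + 0.07020 + 0.10209 + 0.09588 = 0.458594 m ≈ 460 mm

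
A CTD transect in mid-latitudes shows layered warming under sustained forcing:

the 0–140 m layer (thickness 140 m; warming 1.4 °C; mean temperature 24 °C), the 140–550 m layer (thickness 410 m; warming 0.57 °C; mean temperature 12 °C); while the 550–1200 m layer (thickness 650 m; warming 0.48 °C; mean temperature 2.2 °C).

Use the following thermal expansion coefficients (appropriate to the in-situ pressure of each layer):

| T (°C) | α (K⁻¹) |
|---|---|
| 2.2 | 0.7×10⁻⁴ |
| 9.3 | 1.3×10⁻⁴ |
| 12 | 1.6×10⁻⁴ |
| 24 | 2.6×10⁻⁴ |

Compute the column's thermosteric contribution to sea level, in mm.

110 mm of thermosteric rise

Layer 1 at 24 °C → α = 2.6×10⁻⁴ K⁻¹
Layer 2 at 12 °C → α = 1.6×10⁻⁴ K⁻¹
Layer 3 at 2.2 °C → α = 0.7×10⁻⁴ K⁻¹
140 × 2.6×10⁻⁴ × 1.4 = 0.05096 m
1.6×10⁻⁴ × 0.57 × 410 = 0.037392 m
0.7×10⁻⁴ × 0.48 × 650 = 0.02184 m
Δh = 0.05096 + 0.037392 + 0.02184 = 0.110192 m ≈ 110 mm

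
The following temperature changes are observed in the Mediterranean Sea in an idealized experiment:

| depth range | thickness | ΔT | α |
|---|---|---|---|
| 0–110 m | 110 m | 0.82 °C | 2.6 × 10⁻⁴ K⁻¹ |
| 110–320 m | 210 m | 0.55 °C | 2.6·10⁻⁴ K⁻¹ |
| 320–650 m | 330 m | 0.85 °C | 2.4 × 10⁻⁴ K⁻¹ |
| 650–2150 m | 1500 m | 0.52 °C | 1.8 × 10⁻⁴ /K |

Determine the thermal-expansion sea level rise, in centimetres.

Layer 1: 2.6×10⁻⁴ × 110 × 0.82 = 0.023452 m
2.6×10⁻⁴ × 210 × 0.55 = 0.03003 m
Layer 3: 0.85 × 330 × 2.4×10⁻⁴ = 0.06732 m
Layer 4: 0.52 × 1500 × 1.8×10⁻⁴ = 0.14040 m
Δh = 0.023452 + 0.03003 + 0.06732 + 0.14040 = 0.261202 m

Δh ≈ 26 cm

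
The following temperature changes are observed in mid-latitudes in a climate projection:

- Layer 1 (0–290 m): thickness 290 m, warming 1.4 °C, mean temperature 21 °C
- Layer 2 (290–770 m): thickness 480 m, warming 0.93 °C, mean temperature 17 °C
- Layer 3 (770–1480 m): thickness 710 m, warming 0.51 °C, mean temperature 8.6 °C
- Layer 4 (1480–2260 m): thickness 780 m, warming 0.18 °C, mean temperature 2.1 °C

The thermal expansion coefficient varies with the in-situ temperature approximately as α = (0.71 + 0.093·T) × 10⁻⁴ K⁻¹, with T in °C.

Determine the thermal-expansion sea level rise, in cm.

Δh ≈ 27.8 cm

Layer 1: α = (0.71 + 0.093×21)×10⁻⁴ = 2.663×10⁻⁴ K⁻¹
Layer 2: α = (0.71 + 0.093×17)×10⁻⁴ = 2.291×10⁻⁴ K⁻¹
Layer 3: α = (0.71 + 0.093×8.6)×10⁻⁴ = 1.5098×10⁻⁴ K⁻¹
Layer 4: α = (0.71 + 0.093×2.1)×10⁻⁴ = 0.9053×10⁻⁴ K⁻¹
0–290 m: 290 × 1.4 × 2.663×10⁻⁴ = 0.1081178 m
290–770 m: 480 × 2.291×10⁻⁴ × 0.93 = 0.10227024 m
0.51 × 1.5098×10⁻⁴ × 710 = 0.054669858 m
1480–2260 m: 0.9053×10⁻⁴ × 780 × 0.18 = 0.012710412 m
Δh = 0.1081178 + 0.10227024 + 0.054669858 + 0.012710412 = 0.27776831 m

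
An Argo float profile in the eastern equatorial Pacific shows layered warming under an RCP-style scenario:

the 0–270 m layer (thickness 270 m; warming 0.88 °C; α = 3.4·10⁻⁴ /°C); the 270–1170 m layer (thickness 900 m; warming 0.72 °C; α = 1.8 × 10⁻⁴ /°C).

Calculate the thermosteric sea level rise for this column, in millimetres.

Δh ≈ 197 mm

0–270 m: 3.4×10⁻⁴ × 0.88 × 270 = 0.080784 m
Layer 2: 900 × 0.72 × 1.8×10⁻⁴ = 0.11664 m
Δh = 0.080784 + 0.11664 = 0.197424 m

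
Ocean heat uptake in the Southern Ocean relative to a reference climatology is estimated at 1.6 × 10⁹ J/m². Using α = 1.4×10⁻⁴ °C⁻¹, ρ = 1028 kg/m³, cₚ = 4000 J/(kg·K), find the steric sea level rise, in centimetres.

Δh ≈ 5.45 cm

Δh = αQ/(ρcₚ) = 1.4×10⁻⁴ × 1.6×10⁹ / (1028 × 4000) ≈ 0.054475 m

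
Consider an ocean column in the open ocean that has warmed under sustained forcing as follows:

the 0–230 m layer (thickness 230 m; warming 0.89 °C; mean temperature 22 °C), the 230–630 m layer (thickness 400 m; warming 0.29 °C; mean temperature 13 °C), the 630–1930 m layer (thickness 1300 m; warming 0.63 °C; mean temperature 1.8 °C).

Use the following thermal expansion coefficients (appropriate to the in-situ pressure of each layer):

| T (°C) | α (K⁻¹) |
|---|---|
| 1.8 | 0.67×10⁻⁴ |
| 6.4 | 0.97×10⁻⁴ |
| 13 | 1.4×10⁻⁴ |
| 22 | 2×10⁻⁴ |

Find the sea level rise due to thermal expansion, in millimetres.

about 112 mm

Layer 1 at 22 °C → α = 2×10⁻⁴ K⁻¹
Layer 2 at 13 °C → α = 1.4×10⁻⁴ K⁻¹
Layer 3 at 1.8 °C → α = 0.67×10⁻⁴ K⁻¹
Layer 1: 2×10⁻⁴ × 230 × 0.89 = 0.04094 m
1.4×10⁻⁴ × 400 × 0.29 = 0.01624 m
630–1930 m: 1300 × 0.67×10⁻⁴ × 0.63 = 0.054873 m
Δh = 0.04094 + 0.01624 + 0.054873 = 0.112053 m ≈ 112 mm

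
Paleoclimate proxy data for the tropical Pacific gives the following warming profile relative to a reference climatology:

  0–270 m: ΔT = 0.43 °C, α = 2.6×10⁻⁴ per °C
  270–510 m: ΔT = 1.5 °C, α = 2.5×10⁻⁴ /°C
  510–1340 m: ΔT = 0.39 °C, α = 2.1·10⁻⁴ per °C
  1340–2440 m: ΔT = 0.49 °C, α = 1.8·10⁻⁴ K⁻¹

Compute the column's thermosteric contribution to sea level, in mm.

Δh ≈ 285 mm

Layer 1: 2.6×10⁻⁴ × 270 × 0.43 = 0.030186 m
270–510 m: 2.5×10⁻⁴ × 1.5 × 240 = 0.09000 m
830 × 2.1×10⁻⁴ × 0.39 = 0.067977 m
1340–2440 m: 0.49 × 1100 × 1.8×10⁻⁴ = 0.09702 m
Δh = 0.030186 + 0.09000 + 0.067977 + 0.09702 = 0.285183 m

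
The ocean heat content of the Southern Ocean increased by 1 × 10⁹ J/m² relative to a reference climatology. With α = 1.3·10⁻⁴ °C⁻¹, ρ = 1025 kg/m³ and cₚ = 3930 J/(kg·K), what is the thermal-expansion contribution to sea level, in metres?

Δh = αQ/(ρcₚ) = 1.3×10⁻⁴ × 1×10⁹ / (1025 × 3930) ≈ 0.032272 m

Δh ≈ 0.0323 m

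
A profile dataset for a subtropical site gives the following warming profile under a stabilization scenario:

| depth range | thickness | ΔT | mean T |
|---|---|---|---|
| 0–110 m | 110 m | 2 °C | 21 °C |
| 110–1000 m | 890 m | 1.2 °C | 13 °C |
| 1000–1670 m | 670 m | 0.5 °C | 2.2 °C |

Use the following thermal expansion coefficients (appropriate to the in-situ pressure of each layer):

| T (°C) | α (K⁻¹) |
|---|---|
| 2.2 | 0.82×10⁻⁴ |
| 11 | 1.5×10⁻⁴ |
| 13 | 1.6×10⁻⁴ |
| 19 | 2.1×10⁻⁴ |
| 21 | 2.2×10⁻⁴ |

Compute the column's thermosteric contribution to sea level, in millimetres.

Layer 1 at 21 °C → α = 2.2×10⁻⁴ K⁻¹
Layer 2 at 13 °C → α = 1.6×10⁻⁴ K⁻¹
Layer 3 at 2.2 °C → α = 0.82×10⁻⁴ K⁻¹
Layer 1: 2.2×10⁻⁴ × 2 × 110 = 0.04840 m
110–1000 m: 1.6×10⁻⁴ × 1.2 × 890 = 0.17088 m
1000–1670 m: 0.82×10⁻⁴ × 670 × 0.5 = 0.02747 m
Δh = 0.04840 + 0.17088 + 0.02747 = 0.24675 m

247 mm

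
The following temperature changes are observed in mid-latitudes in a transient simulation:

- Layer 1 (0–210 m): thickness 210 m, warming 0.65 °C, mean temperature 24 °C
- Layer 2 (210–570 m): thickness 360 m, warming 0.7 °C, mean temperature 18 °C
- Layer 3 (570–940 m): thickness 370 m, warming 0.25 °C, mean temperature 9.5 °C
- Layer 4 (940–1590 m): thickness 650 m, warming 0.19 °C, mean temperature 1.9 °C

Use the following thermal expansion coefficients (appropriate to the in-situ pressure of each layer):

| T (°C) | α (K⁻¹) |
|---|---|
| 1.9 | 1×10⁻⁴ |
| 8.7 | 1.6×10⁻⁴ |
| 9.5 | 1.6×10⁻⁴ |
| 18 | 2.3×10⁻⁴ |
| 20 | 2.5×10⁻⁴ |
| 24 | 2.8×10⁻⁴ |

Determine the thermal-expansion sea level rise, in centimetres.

Layer 1 at 24 °C → α = 2.8×10⁻⁴ K⁻¹
Layer 2 at 18 °C → α = 2.3×10⁻⁴ K⁻¹
Layer 3 at 9.5 °C → α = 1.6×10⁻⁴ K⁻¹
Layer 4 at 1.9 °C → α = 1×10⁻⁴ K⁻¹
0.65 × 210 × 2.8×10⁻⁴ = 0.03822 m
0.7 × 2.3×10⁻⁴ × 360 = 0.05796 m
1.6×10⁻⁴ × 0.25 × 370 = 0.01480 m
Layer 4: 650 × 0.19 × 1×10⁻⁴ = 0.01235 m
Δh = 0.03822 + 0.05796 + 0.01480 + 0.01235 = 0.12333 m ≈ 12.3 cm

about 12.3 cm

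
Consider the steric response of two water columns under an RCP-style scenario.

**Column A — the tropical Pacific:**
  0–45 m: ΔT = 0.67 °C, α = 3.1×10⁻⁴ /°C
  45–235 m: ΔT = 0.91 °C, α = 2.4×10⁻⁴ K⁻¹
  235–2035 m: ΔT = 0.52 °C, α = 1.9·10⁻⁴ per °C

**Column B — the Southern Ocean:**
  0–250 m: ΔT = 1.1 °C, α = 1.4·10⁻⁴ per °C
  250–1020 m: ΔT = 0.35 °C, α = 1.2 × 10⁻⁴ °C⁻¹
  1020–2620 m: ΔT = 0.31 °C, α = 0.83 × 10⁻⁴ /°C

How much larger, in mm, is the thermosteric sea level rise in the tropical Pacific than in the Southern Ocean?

117 mm larger

A 0–45 m: 0.67 × 3.1×10⁻⁴ × 45 = 0.0093465 m
A 2.4×10⁻⁴ × 190 × 0.91 = 0.041496 m
A Layer 3: 0.52 × 1.9×10⁻⁴ × 1800 = 0.17784 m
A total: 0.2286825 m
B Layer 1: 1.1 × 250 × 1.4×10⁻⁴ = 0.03850 m
B 250–1020 m: 770 × 0.35 × 1.2×10⁻⁴ = 0.03234 m
B 1600 × 0.31 × 0.83×10⁻⁴ = 0.041168 m
B total: 0.112008 m
Difference: 0.2286825 − 0.112008 = 0.1166745 m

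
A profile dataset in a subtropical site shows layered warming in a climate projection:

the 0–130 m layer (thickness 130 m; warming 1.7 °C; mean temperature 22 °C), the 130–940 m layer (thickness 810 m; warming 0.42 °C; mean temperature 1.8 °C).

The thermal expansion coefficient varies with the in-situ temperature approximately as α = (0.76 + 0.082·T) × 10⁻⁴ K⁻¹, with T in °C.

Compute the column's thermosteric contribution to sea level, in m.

0.0875 m

Layer 1: α = (0.76 + 0.082×22)×10⁻⁴ = 2.564×10⁻⁴ K⁻¹
Layer 2: α = (0.76 + 0.082×1.8)×10⁻⁴ = 0.9076×10⁻⁴ K⁻¹
Layer 1: 1.7 × 130 × 2.564×10⁻⁴ = 0.0566644 m
130–940 m: 810 × 0.42 × 0.9076×10⁻⁴ = 0.030876552 m
Δh = 0.0566644 + 0.030876552 = 0.087540952 m ≈ 0.0875 m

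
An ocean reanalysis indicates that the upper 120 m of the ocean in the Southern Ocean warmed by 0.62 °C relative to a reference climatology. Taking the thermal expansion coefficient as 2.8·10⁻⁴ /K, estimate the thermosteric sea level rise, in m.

about 0.0208 m

Δh = αΔT·H = 2.8×10⁻⁴ × 0.62 × 120 = 0.020832 m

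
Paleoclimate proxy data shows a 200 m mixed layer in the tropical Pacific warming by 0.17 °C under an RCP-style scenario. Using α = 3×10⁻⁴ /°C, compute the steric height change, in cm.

Δh = αΔT·H = 3×10⁻⁴ × 0.17 × 200 = 0.01020 m

Δh = 1.02 cm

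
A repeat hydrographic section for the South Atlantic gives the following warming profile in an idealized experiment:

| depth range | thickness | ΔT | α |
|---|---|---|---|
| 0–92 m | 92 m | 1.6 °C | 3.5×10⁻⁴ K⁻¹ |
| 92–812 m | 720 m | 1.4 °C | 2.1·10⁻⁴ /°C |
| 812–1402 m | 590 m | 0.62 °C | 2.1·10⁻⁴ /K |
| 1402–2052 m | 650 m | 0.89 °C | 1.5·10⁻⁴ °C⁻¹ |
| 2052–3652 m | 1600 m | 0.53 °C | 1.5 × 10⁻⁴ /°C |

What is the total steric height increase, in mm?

Δh ≈ 554 mm

0–92 m: 3.5×10⁻⁴ × 92 × 1.6 = 0.05152 m
720 × 2.1×10⁻⁴ × 1.4 = 0.21168 m
812–1402 m: 2.1×10⁻⁴ × 590 × 0.62 = 0.076818 m
1402–2052 m: 650 × 0.89 × 1.5×10⁻⁴ = 0.086775 m
Layer 5: 1600 × 0.53 × 1.5×10⁻⁴ = 0.12720 m
Δh = 0.05152 + 0.21168 + 0.076818 + 0.086775 + 0.12720 = 0.553993 m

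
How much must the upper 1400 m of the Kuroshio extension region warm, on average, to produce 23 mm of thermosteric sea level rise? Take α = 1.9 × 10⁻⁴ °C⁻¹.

ΔT = Δh/(αH) = 0.023 / (1.9×10⁻⁴ × 1400) ≈ 0.08647 K

ΔT ≈ 0.086 K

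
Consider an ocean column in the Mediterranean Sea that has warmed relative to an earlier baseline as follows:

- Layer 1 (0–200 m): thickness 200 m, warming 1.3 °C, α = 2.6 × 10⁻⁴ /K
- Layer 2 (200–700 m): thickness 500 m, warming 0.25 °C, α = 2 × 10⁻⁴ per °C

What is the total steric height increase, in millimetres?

about 93 mm

0–200 m: 2.6×10⁻⁴ × 200 × 1.3 = 0.06760 m
2×10⁻⁴ × 0.25 × 500 = 0.02500 m
Δh = 0.06760 + 0.02500 = 0.09260 m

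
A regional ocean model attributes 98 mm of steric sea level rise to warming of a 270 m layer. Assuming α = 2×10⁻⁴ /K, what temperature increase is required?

1.8 K

ΔT = Δh/(αH) = 0.098 / (2×10⁻⁴ × 270) ≈ 1.815 K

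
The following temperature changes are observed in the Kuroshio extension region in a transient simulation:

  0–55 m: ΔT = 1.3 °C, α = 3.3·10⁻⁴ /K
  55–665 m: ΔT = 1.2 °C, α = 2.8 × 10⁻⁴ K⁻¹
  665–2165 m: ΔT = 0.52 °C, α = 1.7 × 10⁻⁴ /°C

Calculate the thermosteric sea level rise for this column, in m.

Δh ≈ 0.36 m

Layer 1: 1.3 × 55 × 3.3×10⁻⁴ = 0.023595 m
55–665 m: 610 × 2.8×10⁻⁴ × 1.2 = 0.20496 m
1.7×10⁻⁴ × 0.52 × 1500 = 0.13260 m
Δh = 0.023595 + 0.20496 + 0.13260 = 0.361155 m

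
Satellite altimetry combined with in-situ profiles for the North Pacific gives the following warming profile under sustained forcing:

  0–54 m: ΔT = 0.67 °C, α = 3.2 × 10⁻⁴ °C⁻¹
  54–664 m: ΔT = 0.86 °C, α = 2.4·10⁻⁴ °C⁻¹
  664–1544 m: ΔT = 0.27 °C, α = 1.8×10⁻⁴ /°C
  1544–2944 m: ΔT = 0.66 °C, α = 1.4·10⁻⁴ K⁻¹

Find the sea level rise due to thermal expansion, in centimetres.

Δh ≈ 31 cm

3.2×10⁻⁴ × 54 × 0.67 = 0.0115776 m
610 × 0.86 × 2.4×10⁻⁴ = 0.125904 m
664–1544 m: 1.8×10⁻⁴ × 0.27 × 880 = 0.042768 m
0.66 × 1400 × 1.4×10⁻⁴ = 0.12936 m
Δh = 0.0115776 + 0.125904 + 0.042768 + 0.12936 = 0.3096096 m ≈ 31 cm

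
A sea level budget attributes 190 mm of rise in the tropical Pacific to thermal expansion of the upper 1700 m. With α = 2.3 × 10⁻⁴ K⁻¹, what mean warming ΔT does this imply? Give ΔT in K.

0.486 K

ΔT = Δh/(αH) = 0.19 / (2.3×10⁻⁴ × 1700) ≈ 0.4859 K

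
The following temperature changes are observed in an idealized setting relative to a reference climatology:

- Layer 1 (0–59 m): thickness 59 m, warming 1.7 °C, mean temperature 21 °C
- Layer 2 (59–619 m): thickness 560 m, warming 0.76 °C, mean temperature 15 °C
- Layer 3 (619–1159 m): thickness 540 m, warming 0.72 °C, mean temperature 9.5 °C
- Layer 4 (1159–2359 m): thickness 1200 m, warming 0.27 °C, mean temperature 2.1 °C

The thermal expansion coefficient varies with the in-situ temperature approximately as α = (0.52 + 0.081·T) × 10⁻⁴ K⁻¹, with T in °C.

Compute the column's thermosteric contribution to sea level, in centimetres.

Δh ≈ 16.9 cm

Layer 1: α = (0.52 + 0.081×21)×10⁻⁴ = 2.221×10⁻⁴ K⁻¹
Layer 2: α = (0.52 + 0.081×15)×10⁻⁴ = 1.735×10⁻⁴ K⁻¹
Layer 3: α = (0.52 + 0.081×9.5)×10⁻⁴ = 1.2895×10⁻⁴ K⁻¹
Layer 4: α = (0.52 + 0.081×2.1)×10⁻⁴ = 0.6901×10⁻⁴ K⁻¹
2.221×10⁻⁴ × 59 × 1.7 = 0.02227663 m
59–619 m: 560 × 1.735×10⁻⁴ × 0.76 = 0.0738416 m
619–1159 m: 540 × 1.2895×10⁻⁴ × 0.72 = 0.05013576 m
1159–2359 m: 0.27 × 1200 × 0.6901×10⁻⁴ = 0.02235924 m
Δh = 0.02227663 + 0.0738416 + 0.05013576 + 0.02235924 = 0.16861323 m ≈ 16.9 cm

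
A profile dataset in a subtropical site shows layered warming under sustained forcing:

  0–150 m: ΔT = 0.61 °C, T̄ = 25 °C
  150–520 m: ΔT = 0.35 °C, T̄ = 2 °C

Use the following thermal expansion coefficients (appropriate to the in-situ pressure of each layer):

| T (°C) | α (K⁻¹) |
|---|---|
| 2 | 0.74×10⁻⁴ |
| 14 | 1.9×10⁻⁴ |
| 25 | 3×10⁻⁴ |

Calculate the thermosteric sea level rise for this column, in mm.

Layer 1 at 25 °C → α = 3×10⁻⁴ K⁻¹
Layer 2 at 2 °C → α = 0.74×10⁻⁴ K⁻¹
Layer 1: 3×10⁻⁴ × 0.61 × 150 = 0.02745 m
Layer 2: 0.35 × 370 × 0.74×10⁻⁴ = 0.009583 m
Δh = 0.02745 + 0.009583 = 0.037033 m

37.0 mm of thermosteric rise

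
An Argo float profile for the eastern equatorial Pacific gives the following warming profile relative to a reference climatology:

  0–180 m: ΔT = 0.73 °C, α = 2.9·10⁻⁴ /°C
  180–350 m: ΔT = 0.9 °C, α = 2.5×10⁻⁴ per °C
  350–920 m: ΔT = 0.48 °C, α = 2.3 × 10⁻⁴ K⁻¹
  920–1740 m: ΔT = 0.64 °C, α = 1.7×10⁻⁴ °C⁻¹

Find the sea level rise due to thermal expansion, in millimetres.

0.73 × 180 × 2.9×10⁻⁴ = 0.038106 m
180–350 m: 0.9 × 2.5×10⁻⁴ × 170 = 0.03825 m
0.48 × 570 × 2.3×10⁻⁴ = 0.062928 m
Layer 4: 1.7×10⁻⁴ × 820 × 0.64 = 0.089216 m
Δh = 0.038106 + 0.03825 + 0.062928 + 0.089216 = 0.22850 m ≈ 229 mm

Δh = 229 mm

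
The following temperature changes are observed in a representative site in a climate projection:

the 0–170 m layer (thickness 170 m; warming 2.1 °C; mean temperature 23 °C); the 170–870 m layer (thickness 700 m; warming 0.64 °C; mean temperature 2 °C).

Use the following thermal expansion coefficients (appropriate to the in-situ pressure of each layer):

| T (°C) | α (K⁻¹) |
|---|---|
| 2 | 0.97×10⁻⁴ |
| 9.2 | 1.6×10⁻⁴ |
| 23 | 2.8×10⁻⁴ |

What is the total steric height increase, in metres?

Layer 1 at 23 °C → α = 2.8×10⁻⁴ K⁻¹
Layer 2 at 2 °C → α = 0.97×10⁻⁴ K⁻¹
0–170 m: 170 × 2.8×10⁻⁴ × 2.1 = 0.09996 m
170–870 m: 0.64 × 0.97×10⁻⁴ × 700 = 0.043456 m
Δh = 0.09996 + 0.043456 = 0.143416 m ≈ 0.14 m

Δh = 0.14 m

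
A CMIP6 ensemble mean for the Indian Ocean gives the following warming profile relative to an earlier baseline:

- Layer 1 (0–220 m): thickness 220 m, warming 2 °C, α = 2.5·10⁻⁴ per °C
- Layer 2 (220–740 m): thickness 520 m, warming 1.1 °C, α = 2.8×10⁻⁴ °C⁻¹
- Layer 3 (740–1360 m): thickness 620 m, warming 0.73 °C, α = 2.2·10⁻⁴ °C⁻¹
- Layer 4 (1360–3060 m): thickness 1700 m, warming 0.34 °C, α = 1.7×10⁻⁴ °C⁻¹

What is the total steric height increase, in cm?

46.8 cm

Layer 1: 2 × 2.5×10⁻⁴ × 220 = 0.11000 m
220–740 m: 2.8×10⁻⁴ × 520 × 1.1 = 0.16016 m
Layer 3: 0.73 × 620 × 2.2×10⁻⁴ = 0.099572 m
1360–3060 m: 1700 × 1.7×10⁻⁴ × 0.34 = 0.09826 m
Δh = 0.11000 + 0.16016 + 0.099572 + 0.09826 = 0.467992 m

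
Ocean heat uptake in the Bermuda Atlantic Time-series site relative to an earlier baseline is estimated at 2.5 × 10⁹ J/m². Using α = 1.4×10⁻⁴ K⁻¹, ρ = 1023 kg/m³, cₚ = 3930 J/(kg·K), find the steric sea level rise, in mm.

Δh ≈ 87.1 mm

Δh = αQ/(ρcₚ) = 1.4×10⁻⁴ × 2.5×10⁹ / (1023 × 3930) ≈ 0.087056 m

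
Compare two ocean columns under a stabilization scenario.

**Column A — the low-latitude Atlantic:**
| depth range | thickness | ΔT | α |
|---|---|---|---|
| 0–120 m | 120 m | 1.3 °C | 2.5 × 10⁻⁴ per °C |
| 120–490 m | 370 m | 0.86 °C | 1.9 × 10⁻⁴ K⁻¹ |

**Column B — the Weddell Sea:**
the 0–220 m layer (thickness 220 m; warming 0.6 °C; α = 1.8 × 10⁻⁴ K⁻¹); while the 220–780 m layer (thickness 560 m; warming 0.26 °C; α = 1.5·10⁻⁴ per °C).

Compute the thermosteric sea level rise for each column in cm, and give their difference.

A 0–120 m: 2.5×10⁻⁴ × 120 × 1.3 = 0.03900 m
A 370 × 0.86 × 1.9×10⁻⁴ = 0.060458 m
A total: 0.099458 m
B Layer 1: 0.6 × 1.8×10⁻⁴ × 220 = 0.02376 m
B Layer 2: 1.5×10⁻⁴ × 0.26 × 560 = 0.02184 m
B total: 0.04560 m
Difference: 0.099458 − 0.04560 = 0.053858 m

A: 9.95 cm; B: 4.56 cm; difference 5.39 cm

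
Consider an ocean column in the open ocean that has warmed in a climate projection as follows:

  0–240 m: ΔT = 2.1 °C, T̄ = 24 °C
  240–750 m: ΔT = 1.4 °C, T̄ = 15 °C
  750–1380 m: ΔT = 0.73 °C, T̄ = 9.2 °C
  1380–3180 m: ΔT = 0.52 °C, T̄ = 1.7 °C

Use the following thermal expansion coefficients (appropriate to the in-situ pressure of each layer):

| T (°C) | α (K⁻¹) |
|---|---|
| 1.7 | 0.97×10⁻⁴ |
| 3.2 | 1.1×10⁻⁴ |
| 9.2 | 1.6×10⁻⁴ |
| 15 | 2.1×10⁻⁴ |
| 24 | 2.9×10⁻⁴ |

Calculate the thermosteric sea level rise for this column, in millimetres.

Layer 1 at 24 °C → α = 2.9×10⁻⁴ K⁻¹
Layer 2 at 15 °C → α = 2.1×10⁻⁴ K⁻¹
Layer 3 at 9.2 °C → α = 1.6×10⁻⁴ K⁻¹
Layer 4 at 1.7 °C → α = 0.97×10⁻⁴ K⁻¹
240 × 2.1 × 2.9×10⁻⁴ = 0.14616 m
1.4 × 510 × 2.1×10⁻⁴ = 0.14994 m
Layer 3: 1.6×10⁻⁴ × 630 × 0.73 = 0.073584 m
1380–3180 m: 0.97×10⁻⁴ × 1800 × 0.52 = 0.090792 m
Δh = 0.14616 + 0.14994 + 0.073584 + 0.090792 = 0.460476 m

Δh = 460 mm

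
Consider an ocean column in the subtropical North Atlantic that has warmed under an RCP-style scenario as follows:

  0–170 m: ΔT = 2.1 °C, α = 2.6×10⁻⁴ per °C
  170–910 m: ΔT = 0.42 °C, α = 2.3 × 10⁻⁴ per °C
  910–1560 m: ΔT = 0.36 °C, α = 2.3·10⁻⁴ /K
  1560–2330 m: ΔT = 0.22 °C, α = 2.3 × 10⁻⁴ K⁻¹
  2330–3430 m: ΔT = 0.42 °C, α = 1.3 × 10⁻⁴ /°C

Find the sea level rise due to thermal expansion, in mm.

0–170 m: 2.6×10⁻⁴ × 170 × 2.1 = 0.09282 m
170–910 m: 0.42 × 740 × 2.3×10⁻⁴ = 0.071484 m
910–1560 m: 2.3×10⁻⁴ × 650 × 0.36 = 0.05382 m
1560–2330 m: 2.3×10⁻⁴ × 0.22 × 770 = 0.038962 m
Layer 5: 1.3×10⁻⁴ × 1100 × 0.42 = 0.06006 m
Δh = 0.09282 + 0.071484 + 0.05382 + 0.038962 + 0.06006 = 0.317146 m

Δh = 317 mm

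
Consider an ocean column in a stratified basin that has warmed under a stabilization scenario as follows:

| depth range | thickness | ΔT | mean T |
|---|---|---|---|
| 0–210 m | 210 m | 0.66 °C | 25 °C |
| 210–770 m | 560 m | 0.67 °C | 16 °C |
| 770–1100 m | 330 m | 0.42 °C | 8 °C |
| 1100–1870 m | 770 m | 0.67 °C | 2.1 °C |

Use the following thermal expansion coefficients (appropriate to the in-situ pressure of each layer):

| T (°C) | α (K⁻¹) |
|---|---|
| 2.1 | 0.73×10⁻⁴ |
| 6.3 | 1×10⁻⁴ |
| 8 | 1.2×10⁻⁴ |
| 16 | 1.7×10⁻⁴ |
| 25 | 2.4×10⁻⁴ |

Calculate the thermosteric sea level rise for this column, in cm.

15.1 cm of thermosteric rise

Layer 1 at 25 °C → α = 2.4×10⁻⁴ K⁻¹
Layer 2 at 16 °C → α = 1.7×10⁻⁴ K⁻¹
Layer 3 at 8 °C → α = 1.2×10⁻⁴ K⁻¹
Layer 4 at 2.1 °C → α = 0.73×10⁻⁴ K⁻¹
210 × 0.66 × 2.4×10⁻⁴ = 0.033264 m
Layer 2: 1.7×10⁻⁴ × 0.67 × 560 = 0.063784 m
770–1100 m: 330 × 0.42 × 1.2×10⁻⁴ = 0.016632 m
0.67 × 770 × 0.73×10⁻⁴ = 0.0376607 m
Δh = 0.033264 + 0.063784 + 0.016632 + 0.0376607 = 0.1513407 m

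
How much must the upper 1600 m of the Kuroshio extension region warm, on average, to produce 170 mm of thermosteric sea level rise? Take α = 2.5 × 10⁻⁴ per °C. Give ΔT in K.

ΔT = Δh/(αH) = 0.17 / (2.5×10⁻⁴ × 1600) = 0.4250 K

about 0.43 K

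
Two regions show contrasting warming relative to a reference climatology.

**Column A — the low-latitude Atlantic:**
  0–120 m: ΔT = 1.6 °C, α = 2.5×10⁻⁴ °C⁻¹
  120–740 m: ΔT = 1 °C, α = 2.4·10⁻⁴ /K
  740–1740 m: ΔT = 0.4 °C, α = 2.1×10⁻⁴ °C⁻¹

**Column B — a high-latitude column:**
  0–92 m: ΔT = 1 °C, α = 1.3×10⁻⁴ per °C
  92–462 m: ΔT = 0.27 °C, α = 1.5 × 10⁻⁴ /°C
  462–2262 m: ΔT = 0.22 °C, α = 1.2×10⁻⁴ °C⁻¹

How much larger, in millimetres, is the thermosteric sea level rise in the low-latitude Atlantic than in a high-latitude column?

Δh_A − Δh_B ≈ 210 mm

A 2.5×10⁻⁴ × 120 × 1.6 = 0.04800 m
A 2.4×10⁻⁴ × 620 × 1 = 0.14880 m
A 1000 × 2.1×10⁻⁴ × 0.4 = 0.08400 m
A total: 0.28080 m
B Layer 1: 1 × 1.3×10⁻⁴ × 92 = 0.01196 m
B 92–462 m: 0.27 × 370 × 1.5×10⁻⁴ = 0.014985 m
B Layer 3: 0.22 × 1800 × 1.2×10⁻⁴ = 0.04752 m
B total: 0.074465 m
Difference: 0.28080 − 0.074465 = 0.206335 m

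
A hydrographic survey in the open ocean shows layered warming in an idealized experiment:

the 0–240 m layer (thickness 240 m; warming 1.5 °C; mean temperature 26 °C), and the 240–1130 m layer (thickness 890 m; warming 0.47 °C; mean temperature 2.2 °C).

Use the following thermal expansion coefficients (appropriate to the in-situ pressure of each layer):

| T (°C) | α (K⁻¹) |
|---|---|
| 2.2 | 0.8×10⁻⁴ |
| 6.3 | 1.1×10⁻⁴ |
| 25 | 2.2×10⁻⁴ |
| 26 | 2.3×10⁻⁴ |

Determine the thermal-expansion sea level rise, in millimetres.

Δh ≈ 116 mm

Layer 1 at 26 °C → α = 2.3×10⁻⁴ K⁻¹
Layer 2 at 2.2 °C → α = 0.8×10⁻⁴ K⁻¹
240 × 1.5 × 2.3×10⁻⁴ = 0.08280 m
Layer 2: 0.47 × 890 × 0.8×10⁻⁴ = 0.033464 m
Δh = 0.08280 + 0.033464 = 0.116264 m ≈ 116 mm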